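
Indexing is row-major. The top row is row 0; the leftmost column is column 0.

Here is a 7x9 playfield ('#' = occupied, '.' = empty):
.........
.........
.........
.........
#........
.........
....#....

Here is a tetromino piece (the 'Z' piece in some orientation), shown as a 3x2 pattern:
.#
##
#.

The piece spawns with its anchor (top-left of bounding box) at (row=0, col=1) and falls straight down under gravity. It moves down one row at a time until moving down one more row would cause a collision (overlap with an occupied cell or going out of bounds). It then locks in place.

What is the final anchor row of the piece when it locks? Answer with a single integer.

Answer: 4

Derivation:
Spawn at (row=0, col=1). Try each row:
  row 0: fits
  row 1: fits
  row 2: fits
  row 3: fits
  row 4: fits
  row 5: blocked -> lock at row 4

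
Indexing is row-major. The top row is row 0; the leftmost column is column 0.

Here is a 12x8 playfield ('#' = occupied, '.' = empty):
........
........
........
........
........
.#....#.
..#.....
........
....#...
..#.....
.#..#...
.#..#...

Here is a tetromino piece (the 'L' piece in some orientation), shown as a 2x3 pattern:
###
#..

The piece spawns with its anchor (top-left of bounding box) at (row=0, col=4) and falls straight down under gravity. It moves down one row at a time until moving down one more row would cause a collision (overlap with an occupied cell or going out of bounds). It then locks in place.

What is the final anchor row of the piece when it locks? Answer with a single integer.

Spawn at (row=0, col=4). Try each row:
  row 0: fits
  row 1: fits
  row 2: fits
  row 3: fits
  row 4: fits
  row 5: blocked -> lock at row 4

Answer: 4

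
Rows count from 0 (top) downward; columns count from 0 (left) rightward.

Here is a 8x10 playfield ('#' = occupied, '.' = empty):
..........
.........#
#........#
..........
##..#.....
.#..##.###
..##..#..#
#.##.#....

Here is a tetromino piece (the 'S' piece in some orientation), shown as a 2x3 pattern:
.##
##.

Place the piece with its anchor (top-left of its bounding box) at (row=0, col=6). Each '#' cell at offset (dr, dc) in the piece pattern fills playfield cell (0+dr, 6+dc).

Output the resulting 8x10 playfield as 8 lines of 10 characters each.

Fill (0+0,6+1) = (0,7)
Fill (0+0,6+2) = (0,8)
Fill (0+1,6+0) = (1,6)
Fill (0+1,6+1) = (1,7)

Answer: .......##.
......##.#
#........#
..........
##..#.....
.#..##.###
..##..#..#
#.##.#....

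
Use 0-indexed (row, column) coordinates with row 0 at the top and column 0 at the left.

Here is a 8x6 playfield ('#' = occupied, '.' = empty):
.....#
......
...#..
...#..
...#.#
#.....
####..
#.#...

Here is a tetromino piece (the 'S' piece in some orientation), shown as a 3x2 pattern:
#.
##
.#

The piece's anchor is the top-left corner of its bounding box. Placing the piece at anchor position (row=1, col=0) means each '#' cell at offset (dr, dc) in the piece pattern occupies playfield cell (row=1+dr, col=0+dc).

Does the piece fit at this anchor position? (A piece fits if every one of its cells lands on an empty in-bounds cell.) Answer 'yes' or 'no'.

Answer: yes

Derivation:
Check each piece cell at anchor (1, 0):
  offset (0,0) -> (1,0): empty -> OK
  offset (1,0) -> (2,0): empty -> OK
  offset (1,1) -> (2,1): empty -> OK
  offset (2,1) -> (3,1): empty -> OK
All cells valid: yes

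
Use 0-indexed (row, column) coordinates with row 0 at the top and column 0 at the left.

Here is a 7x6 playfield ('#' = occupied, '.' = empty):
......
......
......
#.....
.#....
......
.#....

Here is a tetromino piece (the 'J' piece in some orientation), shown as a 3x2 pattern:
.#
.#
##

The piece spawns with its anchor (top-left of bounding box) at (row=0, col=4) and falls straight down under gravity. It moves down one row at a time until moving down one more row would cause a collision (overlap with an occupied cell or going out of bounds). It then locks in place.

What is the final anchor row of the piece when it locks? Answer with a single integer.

Spawn at (row=0, col=4). Try each row:
  row 0: fits
  row 1: fits
  row 2: fits
  row 3: fits
  row 4: fits
  row 5: blocked -> lock at row 4

Answer: 4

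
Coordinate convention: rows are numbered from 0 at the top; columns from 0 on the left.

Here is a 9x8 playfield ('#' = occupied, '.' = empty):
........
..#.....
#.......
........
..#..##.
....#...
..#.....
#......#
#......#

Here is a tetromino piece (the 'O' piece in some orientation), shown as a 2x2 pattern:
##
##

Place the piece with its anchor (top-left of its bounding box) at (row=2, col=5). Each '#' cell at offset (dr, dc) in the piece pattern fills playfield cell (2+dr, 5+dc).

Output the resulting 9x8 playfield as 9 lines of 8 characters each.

Fill (2+0,5+0) = (2,5)
Fill (2+0,5+1) = (2,6)
Fill (2+1,5+0) = (3,5)
Fill (2+1,5+1) = (3,6)

Answer: ........
..#.....
#....##.
.....##.
..#..##.
....#...
..#.....
#......#
#......#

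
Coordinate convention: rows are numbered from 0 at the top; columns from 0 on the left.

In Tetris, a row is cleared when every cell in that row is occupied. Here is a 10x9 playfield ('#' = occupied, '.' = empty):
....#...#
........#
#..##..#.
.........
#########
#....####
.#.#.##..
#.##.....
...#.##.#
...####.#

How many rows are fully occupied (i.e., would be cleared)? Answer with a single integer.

Check each row:
  row 0: 7 empty cells -> not full
  row 1: 8 empty cells -> not full
  row 2: 5 empty cells -> not full
  row 3: 9 empty cells -> not full
  row 4: 0 empty cells -> FULL (clear)
  row 5: 4 empty cells -> not full
  row 6: 5 empty cells -> not full
  row 7: 6 empty cells -> not full
  row 8: 5 empty cells -> not full
  row 9: 4 empty cells -> not full
Total rows cleared: 1

Answer: 1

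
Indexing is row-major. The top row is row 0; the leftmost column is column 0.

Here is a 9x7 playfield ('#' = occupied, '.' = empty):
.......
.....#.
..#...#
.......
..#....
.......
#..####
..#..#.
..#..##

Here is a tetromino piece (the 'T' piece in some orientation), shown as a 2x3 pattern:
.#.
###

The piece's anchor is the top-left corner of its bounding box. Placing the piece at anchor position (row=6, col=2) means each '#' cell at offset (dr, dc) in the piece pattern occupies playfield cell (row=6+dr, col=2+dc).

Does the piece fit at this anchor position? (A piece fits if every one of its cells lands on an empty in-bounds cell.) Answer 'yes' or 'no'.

Check each piece cell at anchor (6, 2):
  offset (0,1) -> (6,3): occupied ('#') -> FAIL
  offset (1,0) -> (7,2): occupied ('#') -> FAIL
  offset (1,1) -> (7,3): empty -> OK
  offset (1,2) -> (7,4): empty -> OK
All cells valid: no

Answer: no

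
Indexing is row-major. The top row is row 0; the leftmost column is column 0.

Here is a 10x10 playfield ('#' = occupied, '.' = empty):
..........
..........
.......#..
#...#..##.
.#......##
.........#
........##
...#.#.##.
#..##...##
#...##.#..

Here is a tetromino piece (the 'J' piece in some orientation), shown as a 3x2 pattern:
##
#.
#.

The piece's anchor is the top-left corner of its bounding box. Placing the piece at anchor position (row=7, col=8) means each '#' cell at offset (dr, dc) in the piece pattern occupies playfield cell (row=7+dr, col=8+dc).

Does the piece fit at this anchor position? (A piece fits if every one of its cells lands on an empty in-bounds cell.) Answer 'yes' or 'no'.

Check each piece cell at anchor (7, 8):
  offset (0,0) -> (7,8): occupied ('#') -> FAIL
  offset (0,1) -> (7,9): empty -> OK
  offset (1,0) -> (8,8): occupied ('#') -> FAIL
  offset (2,0) -> (9,8): empty -> OK
All cells valid: no

Answer: no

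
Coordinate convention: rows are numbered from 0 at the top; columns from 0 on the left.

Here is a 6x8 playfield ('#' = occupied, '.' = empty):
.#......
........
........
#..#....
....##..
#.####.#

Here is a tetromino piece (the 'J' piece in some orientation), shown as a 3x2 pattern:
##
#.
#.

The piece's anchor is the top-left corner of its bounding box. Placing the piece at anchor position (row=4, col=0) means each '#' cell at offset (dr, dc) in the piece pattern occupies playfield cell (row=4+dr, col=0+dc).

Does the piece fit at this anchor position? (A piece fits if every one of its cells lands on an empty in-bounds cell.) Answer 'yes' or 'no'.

Answer: no

Derivation:
Check each piece cell at anchor (4, 0):
  offset (0,0) -> (4,0): empty -> OK
  offset (0,1) -> (4,1): empty -> OK
  offset (1,0) -> (5,0): occupied ('#') -> FAIL
  offset (2,0) -> (6,0): out of bounds -> FAIL
All cells valid: no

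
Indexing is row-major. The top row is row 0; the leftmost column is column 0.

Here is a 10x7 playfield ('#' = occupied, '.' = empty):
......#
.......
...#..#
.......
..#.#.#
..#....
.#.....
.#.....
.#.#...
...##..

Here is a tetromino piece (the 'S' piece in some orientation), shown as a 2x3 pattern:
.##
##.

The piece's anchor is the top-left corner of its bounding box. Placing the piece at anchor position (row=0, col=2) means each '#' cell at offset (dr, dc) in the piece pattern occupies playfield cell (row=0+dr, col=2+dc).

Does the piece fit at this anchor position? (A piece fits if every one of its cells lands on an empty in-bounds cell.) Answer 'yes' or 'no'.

Check each piece cell at anchor (0, 2):
  offset (0,1) -> (0,3): empty -> OK
  offset (0,2) -> (0,4): empty -> OK
  offset (1,0) -> (1,2): empty -> OK
  offset (1,1) -> (1,3): empty -> OK
All cells valid: yes

Answer: yes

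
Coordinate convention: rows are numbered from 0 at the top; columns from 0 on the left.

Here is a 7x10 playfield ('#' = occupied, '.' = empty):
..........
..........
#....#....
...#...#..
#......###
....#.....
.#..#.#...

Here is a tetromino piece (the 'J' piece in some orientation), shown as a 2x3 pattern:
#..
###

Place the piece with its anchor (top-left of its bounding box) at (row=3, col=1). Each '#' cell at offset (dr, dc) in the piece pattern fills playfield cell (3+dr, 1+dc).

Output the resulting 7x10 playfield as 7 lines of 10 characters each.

Fill (3+0,1+0) = (3,1)
Fill (3+1,1+0) = (4,1)
Fill (3+1,1+1) = (4,2)
Fill (3+1,1+2) = (4,3)

Answer: ..........
..........
#....#....
.#.#...#..
####...###
....#.....
.#..#.#...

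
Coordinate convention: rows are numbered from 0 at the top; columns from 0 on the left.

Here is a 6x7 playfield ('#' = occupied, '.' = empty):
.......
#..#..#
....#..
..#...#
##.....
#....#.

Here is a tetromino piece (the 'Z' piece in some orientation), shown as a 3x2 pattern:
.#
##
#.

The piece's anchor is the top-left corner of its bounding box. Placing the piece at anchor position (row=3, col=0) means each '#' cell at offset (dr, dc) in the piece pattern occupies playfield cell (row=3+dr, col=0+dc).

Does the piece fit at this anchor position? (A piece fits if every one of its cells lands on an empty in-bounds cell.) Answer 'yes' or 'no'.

Answer: no

Derivation:
Check each piece cell at anchor (3, 0):
  offset (0,1) -> (3,1): empty -> OK
  offset (1,0) -> (4,0): occupied ('#') -> FAIL
  offset (1,1) -> (4,1): occupied ('#') -> FAIL
  offset (2,0) -> (5,0): occupied ('#') -> FAIL
All cells valid: no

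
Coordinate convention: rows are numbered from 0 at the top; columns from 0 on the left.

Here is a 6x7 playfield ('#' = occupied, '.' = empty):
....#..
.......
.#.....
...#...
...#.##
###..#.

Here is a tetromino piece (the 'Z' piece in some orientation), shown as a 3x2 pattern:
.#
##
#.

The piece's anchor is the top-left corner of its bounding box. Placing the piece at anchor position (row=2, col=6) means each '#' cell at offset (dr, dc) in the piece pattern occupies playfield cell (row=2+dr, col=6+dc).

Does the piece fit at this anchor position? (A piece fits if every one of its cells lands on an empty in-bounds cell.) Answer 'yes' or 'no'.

Check each piece cell at anchor (2, 6):
  offset (0,1) -> (2,7): out of bounds -> FAIL
  offset (1,0) -> (3,6): empty -> OK
  offset (1,1) -> (3,7): out of bounds -> FAIL
  offset (2,0) -> (4,6): occupied ('#') -> FAIL
All cells valid: no

Answer: no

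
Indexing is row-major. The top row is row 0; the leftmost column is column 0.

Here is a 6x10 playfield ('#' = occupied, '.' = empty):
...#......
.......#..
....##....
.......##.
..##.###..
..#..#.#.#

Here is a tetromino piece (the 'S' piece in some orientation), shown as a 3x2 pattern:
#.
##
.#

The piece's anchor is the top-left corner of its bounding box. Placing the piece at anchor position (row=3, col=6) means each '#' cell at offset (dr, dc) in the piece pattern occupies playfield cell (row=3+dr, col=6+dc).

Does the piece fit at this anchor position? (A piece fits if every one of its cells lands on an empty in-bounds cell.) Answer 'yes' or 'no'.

Answer: no

Derivation:
Check each piece cell at anchor (3, 6):
  offset (0,0) -> (3,6): empty -> OK
  offset (1,0) -> (4,6): occupied ('#') -> FAIL
  offset (1,1) -> (4,7): occupied ('#') -> FAIL
  offset (2,1) -> (5,7): occupied ('#') -> FAIL
All cells valid: no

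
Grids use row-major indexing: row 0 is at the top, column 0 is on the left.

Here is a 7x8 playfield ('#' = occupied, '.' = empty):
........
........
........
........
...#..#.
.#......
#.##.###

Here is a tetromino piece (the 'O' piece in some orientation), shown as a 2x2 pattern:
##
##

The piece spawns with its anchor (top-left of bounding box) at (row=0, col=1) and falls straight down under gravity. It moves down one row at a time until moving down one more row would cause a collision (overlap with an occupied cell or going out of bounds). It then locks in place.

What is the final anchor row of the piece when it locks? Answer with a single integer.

Spawn at (row=0, col=1). Try each row:
  row 0: fits
  row 1: fits
  row 2: fits
  row 3: fits
  row 4: blocked -> lock at row 3

Answer: 3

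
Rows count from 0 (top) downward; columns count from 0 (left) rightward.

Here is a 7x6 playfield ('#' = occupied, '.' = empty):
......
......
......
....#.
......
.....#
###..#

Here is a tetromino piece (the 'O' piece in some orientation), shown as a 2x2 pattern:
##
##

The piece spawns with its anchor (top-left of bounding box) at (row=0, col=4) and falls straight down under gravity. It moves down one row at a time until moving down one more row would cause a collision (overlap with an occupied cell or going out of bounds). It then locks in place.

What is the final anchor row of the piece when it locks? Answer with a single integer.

Spawn at (row=0, col=4). Try each row:
  row 0: fits
  row 1: fits
  row 2: blocked -> lock at row 1

Answer: 1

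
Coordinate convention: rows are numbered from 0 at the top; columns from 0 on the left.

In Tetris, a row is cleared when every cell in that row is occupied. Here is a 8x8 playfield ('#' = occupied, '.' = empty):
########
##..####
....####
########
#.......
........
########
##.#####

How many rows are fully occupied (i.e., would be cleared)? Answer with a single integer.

Answer: 3

Derivation:
Check each row:
  row 0: 0 empty cells -> FULL (clear)
  row 1: 2 empty cells -> not full
  row 2: 4 empty cells -> not full
  row 3: 0 empty cells -> FULL (clear)
  row 4: 7 empty cells -> not full
  row 5: 8 empty cells -> not full
  row 6: 0 empty cells -> FULL (clear)
  row 7: 1 empty cell -> not full
Total rows cleared: 3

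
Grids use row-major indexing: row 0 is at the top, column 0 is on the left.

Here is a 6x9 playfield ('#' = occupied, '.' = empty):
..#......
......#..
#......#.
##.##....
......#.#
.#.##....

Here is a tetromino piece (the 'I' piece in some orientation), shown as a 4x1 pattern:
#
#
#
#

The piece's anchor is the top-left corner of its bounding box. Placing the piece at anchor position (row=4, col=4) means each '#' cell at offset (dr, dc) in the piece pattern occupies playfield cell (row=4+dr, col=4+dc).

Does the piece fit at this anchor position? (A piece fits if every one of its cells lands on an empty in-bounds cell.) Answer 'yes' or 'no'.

Check each piece cell at anchor (4, 4):
  offset (0,0) -> (4,4): empty -> OK
  offset (1,0) -> (5,4): occupied ('#') -> FAIL
  offset (2,0) -> (6,4): out of bounds -> FAIL
  offset (3,0) -> (7,4): out of bounds -> FAIL
All cells valid: no

Answer: no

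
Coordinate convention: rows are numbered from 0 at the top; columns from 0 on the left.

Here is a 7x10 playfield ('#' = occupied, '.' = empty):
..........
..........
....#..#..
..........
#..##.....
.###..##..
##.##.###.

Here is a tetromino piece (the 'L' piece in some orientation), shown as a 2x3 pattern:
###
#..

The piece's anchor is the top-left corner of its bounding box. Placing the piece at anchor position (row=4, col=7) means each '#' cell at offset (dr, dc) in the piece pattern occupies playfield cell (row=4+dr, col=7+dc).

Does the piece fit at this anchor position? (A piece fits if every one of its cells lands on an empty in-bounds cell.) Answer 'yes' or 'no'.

Answer: no

Derivation:
Check each piece cell at anchor (4, 7):
  offset (0,0) -> (4,7): empty -> OK
  offset (0,1) -> (4,8): empty -> OK
  offset (0,2) -> (4,9): empty -> OK
  offset (1,0) -> (5,7): occupied ('#') -> FAIL
All cells valid: no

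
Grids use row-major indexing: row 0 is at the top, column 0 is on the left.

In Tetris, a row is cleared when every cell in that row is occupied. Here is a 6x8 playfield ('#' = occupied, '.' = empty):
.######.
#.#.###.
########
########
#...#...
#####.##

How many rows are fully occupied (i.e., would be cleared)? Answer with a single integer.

Check each row:
  row 0: 2 empty cells -> not full
  row 1: 3 empty cells -> not full
  row 2: 0 empty cells -> FULL (clear)
  row 3: 0 empty cells -> FULL (clear)
  row 4: 6 empty cells -> not full
  row 5: 1 empty cell -> not full
Total rows cleared: 2

Answer: 2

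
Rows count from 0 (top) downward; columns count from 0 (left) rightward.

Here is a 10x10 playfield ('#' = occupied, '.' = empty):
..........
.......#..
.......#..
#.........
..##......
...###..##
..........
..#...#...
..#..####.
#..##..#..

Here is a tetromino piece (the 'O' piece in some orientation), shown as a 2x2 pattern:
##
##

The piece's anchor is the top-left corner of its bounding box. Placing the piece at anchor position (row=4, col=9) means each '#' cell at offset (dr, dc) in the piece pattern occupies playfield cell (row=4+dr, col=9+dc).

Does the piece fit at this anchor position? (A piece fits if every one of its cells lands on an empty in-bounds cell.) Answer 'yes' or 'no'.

Answer: no

Derivation:
Check each piece cell at anchor (4, 9):
  offset (0,0) -> (4,9): empty -> OK
  offset (0,1) -> (4,10): out of bounds -> FAIL
  offset (1,0) -> (5,9): occupied ('#') -> FAIL
  offset (1,1) -> (5,10): out of bounds -> FAIL
All cells valid: no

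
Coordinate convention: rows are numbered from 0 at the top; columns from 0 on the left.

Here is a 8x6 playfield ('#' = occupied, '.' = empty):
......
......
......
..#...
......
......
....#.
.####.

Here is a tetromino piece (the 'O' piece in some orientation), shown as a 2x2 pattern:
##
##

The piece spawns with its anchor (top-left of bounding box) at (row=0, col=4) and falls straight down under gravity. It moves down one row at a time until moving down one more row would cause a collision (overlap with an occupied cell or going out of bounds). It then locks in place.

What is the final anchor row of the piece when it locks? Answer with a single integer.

Spawn at (row=0, col=4). Try each row:
  row 0: fits
  row 1: fits
  row 2: fits
  row 3: fits
  row 4: fits
  row 5: blocked -> lock at row 4

Answer: 4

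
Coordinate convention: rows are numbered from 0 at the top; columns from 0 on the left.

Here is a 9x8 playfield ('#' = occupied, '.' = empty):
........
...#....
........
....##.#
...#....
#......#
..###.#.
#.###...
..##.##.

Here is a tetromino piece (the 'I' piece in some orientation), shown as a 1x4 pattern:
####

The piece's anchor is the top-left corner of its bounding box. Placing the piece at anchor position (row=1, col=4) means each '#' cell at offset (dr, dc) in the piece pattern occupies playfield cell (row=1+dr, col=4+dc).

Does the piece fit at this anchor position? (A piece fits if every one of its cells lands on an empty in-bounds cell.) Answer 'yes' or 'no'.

Answer: yes

Derivation:
Check each piece cell at anchor (1, 4):
  offset (0,0) -> (1,4): empty -> OK
  offset (0,1) -> (1,5): empty -> OK
  offset (0,2) -> (1,6): empty -> OK
  offset (0,3) -> (1,7): empty -> OK
All cells valid: yes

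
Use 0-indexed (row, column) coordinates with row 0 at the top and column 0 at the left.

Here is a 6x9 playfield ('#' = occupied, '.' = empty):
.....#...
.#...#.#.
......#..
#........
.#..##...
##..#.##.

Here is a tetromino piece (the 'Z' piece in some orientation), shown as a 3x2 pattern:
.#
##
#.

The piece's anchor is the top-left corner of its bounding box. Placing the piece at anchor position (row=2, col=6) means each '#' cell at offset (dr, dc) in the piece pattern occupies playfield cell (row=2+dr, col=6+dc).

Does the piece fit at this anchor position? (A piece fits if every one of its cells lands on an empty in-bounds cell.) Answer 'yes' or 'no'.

Answer: yes

Derivation:
Check each piece cell at anchor (2, 6):
  offset (0,1) -> (2,7): empty -> OK
  offset (1,0) -> (3,6): empty -> OK
  offset (1,1) -> (3,7): empty -> OK
  offset (2,0) -> (4,6): empty -> OK
All cells valid: yes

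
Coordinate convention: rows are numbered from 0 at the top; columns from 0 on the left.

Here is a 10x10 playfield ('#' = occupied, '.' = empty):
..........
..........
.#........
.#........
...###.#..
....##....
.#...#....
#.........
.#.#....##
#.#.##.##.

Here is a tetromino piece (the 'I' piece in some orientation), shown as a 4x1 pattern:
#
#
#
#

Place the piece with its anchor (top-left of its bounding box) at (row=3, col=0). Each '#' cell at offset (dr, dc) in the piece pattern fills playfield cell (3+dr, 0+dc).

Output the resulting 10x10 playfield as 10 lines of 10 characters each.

Fill (3+0,0+0) = (3,0)
Fill (3+1,0+0) = (4,0)
Fill (3+2,0+0) = (5,0)
Fill (3+3,0+0) = (6,0)

Answer: ..........
..........
.#........
##........
#..###.#..
#...##....
##...#....
#.........
.#.#....##
#.#.##.##.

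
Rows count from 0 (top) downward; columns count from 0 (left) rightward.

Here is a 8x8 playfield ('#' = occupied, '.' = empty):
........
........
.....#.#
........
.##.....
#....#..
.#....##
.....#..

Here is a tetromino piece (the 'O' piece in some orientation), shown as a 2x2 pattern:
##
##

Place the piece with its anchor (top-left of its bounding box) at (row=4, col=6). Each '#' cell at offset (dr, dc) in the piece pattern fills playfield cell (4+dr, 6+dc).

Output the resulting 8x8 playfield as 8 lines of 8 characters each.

Fill (4+0,6+0) = (4,6)
Fill (4+0,6+1) = (4,7)
Fill (4+1,6+0) = (5,6)
Fill (4+1,6+1) = (5,7)

Answer: ........
........
.....#.#
........
.##...##
#....###
.#....##
.....#..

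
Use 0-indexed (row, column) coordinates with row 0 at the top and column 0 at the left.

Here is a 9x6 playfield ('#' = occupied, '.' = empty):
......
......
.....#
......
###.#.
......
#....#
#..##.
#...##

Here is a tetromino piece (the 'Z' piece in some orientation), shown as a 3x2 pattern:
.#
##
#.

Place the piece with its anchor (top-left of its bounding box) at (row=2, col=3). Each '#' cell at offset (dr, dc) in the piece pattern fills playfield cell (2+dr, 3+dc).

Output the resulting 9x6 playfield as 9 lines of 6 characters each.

Answer: ......
......
....##
...##.
#####.
......
#....#
#..##.
#...##

Derivation:
Fill (2+0,3+1) = (2,4)
Fill (2+1,3+0) = (3,3)
Fill (2+1,3+1) = (3,4)
Fill (2+2,3+0) = (4,3)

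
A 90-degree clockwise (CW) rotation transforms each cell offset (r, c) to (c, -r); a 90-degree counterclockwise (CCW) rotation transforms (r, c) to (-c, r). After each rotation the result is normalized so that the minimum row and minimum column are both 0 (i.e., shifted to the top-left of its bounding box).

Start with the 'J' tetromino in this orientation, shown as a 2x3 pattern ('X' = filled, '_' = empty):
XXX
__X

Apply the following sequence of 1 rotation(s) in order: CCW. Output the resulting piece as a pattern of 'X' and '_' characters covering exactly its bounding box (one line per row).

Answer: XX
X_
X_

Derivation:
Start:
XXX
__X
After rotation 1 (CCW):
XX
X_
X_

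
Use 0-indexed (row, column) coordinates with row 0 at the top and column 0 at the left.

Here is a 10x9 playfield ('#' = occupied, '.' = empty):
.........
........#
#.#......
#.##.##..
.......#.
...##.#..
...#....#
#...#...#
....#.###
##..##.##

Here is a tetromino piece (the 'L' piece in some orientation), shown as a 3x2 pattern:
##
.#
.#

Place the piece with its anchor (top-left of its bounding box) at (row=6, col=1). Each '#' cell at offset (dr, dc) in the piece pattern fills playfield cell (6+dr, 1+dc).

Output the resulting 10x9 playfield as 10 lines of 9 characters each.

Fill (6+0,1+0) = (6,1)
Fill (6+0,1+1) = (6,2)
Fill (6+1,1+1) = (7,2)
Fill (6+2,1+1) = (8,2)

Answer: .........
........#
#.#......
#.##.##..
.......#.
...##.#..
.###....#
#.#.#...#
..#.#.###
##..##.##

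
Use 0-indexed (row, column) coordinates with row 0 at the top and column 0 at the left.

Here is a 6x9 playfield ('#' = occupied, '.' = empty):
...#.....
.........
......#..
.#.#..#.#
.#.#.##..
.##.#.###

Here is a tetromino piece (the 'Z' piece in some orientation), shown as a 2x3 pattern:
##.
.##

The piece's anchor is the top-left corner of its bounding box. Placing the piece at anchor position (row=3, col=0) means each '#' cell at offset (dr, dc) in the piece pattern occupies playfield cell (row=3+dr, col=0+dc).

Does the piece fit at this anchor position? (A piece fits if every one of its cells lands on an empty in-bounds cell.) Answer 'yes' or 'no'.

Check each piece cell at anchor (3, 0):
  offset (0,0) -> (3,0): empty -> OK
  offset (0,1) -> (3,1): occupied ('#') -> FAIL
  offset (1,1) -> (4,1): occupied ('#') -> FAIL
  offset (1,2) -> (4,2): empty -> OK
All cells valid: no

Answer: no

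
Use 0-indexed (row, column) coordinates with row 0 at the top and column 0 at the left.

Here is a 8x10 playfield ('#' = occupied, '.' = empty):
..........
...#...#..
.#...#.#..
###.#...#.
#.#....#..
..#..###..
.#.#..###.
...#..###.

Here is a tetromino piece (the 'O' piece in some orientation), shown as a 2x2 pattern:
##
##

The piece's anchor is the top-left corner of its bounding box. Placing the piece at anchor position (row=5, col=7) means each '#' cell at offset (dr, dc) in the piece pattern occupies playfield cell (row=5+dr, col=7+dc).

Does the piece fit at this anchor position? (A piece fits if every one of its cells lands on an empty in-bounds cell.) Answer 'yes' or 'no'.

Check each piece cell at anchor (5, 7):
  offset (0,0) -> (5,7): occupied ('#') -> FAIL
  offset (0,1) -> (5,8): empty -> OK
  offset (1,0) -> (6,7): occupied ('#') -> FAIL
  offset (1,1) -> (6,8): occupied ('#') -> FAIL
All cells valid: no

Answer: no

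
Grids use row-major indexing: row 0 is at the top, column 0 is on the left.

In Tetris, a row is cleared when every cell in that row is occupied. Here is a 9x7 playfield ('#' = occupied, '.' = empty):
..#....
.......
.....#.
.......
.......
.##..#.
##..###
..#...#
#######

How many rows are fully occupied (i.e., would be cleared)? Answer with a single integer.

Answer: 1

Derivation:
Check each row:
  row 0: 6 empty cells -> not full
  row 1: 7 empty cells -> not full
  row 2: 6 empty cells -> not full
  row 3: 7 empty cells -> not full
  row 4: 7 empty cells -> not full
  row 5: 4 empty cells -> not full
  row 6: 2 empty cells -> not full
  row 7: 5 empty cells -> not full
  row 8: 0 empty cells -> FULL (clear)
Total rows cleared: 1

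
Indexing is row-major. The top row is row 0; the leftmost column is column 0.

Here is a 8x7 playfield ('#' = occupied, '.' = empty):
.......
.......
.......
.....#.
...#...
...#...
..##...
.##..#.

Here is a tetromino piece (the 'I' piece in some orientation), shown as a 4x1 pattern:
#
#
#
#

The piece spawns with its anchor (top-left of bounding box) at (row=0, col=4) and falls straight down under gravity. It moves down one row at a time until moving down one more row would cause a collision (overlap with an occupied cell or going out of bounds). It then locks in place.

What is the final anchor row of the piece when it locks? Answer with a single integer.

Answer: 4

Derivation:
Spawn at (row=0, col=4). Try each row:
  row 0: fits
  row 1: fits
  row 2: fits
  row 3: fits
  row 4: fits
  row 5: blocked -> lock at row 4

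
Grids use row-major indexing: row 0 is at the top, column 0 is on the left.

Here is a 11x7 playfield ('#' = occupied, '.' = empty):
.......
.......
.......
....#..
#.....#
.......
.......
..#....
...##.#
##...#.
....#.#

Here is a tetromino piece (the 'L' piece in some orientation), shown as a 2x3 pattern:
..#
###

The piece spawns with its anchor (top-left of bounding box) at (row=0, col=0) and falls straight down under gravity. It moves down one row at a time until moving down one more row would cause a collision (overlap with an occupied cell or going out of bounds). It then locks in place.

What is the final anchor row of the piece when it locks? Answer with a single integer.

Answer: 2

Derivation:
Spawn at (row=0, col=0). Try each row:
  row 0: fits
  row 1: fits
  row 2: fits
  row 3: blocked -> lock at row 2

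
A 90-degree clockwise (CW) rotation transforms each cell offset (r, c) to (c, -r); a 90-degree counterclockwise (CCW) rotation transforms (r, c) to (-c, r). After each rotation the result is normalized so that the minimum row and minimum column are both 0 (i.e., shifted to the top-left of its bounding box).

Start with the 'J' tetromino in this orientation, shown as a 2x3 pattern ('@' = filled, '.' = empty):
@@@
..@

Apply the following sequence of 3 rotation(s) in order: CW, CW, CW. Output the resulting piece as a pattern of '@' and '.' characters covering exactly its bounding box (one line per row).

Answer: @@
@.
@.

Derivation:
Start:
@@@
..@
After rotation 1 (CW):
.@
.@
@@
After rotation 2 (CW):
@..
@@@
After rotation 3 (CW):
@@
@.
@.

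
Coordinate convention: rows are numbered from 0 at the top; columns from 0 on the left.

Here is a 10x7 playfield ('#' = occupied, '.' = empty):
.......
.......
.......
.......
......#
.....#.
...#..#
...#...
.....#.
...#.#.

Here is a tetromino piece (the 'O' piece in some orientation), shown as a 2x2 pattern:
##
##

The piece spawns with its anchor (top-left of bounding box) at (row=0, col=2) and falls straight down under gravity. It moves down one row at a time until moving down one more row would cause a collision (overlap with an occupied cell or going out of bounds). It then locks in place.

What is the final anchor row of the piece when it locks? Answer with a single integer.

Spawn at (row=0, col=2). Try each row:
  row 0: fits
  row 1: fits
  row 2: fits
  row 3: fits
  row 4: fits
  row 5: blocked -> lock at row 4

Answer: 4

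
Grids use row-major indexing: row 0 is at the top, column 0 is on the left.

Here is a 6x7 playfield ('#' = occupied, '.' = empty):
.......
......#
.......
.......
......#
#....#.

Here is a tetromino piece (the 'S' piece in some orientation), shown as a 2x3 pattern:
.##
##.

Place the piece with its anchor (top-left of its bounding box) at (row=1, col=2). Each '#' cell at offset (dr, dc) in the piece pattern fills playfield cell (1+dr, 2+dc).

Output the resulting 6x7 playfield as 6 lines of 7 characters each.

Fill (1+0,2+1) = (1,3)
Fill (1+0,2+2) = (1,4)
Fill (1+1,2+0) = (2,2)
Fill (1+1,2+1) = (2,3)

Answer: .......
...##.#
..##...
.......
......#
#....#.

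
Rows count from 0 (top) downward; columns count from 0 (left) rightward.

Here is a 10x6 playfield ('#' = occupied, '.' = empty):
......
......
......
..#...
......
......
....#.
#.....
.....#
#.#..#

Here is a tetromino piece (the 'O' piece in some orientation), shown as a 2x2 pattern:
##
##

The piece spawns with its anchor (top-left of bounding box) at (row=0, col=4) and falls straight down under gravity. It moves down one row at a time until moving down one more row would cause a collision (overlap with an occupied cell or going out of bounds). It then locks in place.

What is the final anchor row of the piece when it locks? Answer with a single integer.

Answer: 4

Derivation:
Spawn at (row=0, col=4). Try each row:
  row 0: fits
  row 1: fits
  row 2: fits
  row 3: fits
  row 4: fits
  row 5: blocked -> lock at row 4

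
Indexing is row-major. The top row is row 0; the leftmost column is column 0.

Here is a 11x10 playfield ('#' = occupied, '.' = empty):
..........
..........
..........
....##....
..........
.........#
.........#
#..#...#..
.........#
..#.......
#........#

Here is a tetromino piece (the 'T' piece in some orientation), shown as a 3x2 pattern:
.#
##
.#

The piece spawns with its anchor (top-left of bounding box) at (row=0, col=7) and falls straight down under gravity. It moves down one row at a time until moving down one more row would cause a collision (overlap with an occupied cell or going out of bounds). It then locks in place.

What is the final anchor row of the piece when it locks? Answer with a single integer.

Answer: 5

Derivation:
Spawn at (row=0, col=7). Try each row:
  row 0: fits
  row 1: fits
  row 2: fits
  row 3: fits
  row 4: fits
  row 5: fits
  row 6: blocked -> lock at row 5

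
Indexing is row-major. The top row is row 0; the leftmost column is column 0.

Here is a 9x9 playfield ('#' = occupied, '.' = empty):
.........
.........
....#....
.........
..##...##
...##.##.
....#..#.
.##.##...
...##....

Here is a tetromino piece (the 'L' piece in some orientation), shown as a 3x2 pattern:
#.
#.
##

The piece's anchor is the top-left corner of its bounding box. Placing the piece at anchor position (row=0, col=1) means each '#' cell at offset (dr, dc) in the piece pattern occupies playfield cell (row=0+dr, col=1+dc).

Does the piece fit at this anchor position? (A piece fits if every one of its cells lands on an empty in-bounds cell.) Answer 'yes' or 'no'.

Answer: yes

Derivation:
Check each piece cell at anchor (0, 1):
  offset (0,0) -> (0,1): empty -> OK
  offset (1,0) -> (1,1): empty -> OK
  offset (2,0) -> (2,1): empty -> OK
  offset (2,1) -> (2,2): empty -> OK
All cells valid: yes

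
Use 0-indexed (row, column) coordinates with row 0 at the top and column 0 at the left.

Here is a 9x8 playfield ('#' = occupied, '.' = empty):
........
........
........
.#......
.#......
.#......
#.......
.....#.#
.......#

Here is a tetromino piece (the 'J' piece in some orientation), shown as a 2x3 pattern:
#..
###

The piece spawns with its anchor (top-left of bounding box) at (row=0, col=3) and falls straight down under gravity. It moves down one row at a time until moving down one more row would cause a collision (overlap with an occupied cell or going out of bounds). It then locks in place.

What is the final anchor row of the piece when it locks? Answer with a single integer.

Answer: 5

Derivation:
Spawn at (row=0, col=3). Try each row:
  row 0: fits
  row 1: fits
  row 2: fits
  row 3: fits
  row 4: fits
  row 5: fits
  row 6: blocked -> lock at row 5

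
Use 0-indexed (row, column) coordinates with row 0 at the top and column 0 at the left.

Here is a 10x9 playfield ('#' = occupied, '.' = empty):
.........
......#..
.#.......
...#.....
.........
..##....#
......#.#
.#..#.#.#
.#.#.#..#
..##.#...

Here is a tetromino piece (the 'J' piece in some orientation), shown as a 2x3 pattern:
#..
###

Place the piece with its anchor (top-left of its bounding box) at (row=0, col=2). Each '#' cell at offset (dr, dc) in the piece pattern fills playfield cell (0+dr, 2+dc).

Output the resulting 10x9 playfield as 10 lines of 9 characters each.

Answer: ..#......
..###.#..
.#.......
...#.....
.........
..##....#
......#.#
.#..#.#.#
.#.#.#..#
..##.#...

Derivation:
Fill (0+0,2+0) = (0,2)
Fill (0+1,2+0) = (1,2)
Fill (0+1,2+1) = (1,3)
Fill (0+1,2+2) = (1,4)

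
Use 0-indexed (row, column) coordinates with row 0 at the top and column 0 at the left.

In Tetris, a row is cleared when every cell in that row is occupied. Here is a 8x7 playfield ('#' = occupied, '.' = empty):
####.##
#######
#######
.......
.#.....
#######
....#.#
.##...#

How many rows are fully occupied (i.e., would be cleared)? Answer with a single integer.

Check each row:
  row 0: 1 empty cell -> not full
  row 1: 0 empty cells -> FULL (clear)
  row 2: 0 empty cells -> FULL (clear)
  row 3: 7 empty cells -> not full
  row 4: 6 empty cells -> not full
  row 5: 0 empty cells -> FULL (clear)
  row 6: 5 empty cells -> not full
  row 7: 4 empty cells -> not full
Total rows cleared: 3

Answer: 3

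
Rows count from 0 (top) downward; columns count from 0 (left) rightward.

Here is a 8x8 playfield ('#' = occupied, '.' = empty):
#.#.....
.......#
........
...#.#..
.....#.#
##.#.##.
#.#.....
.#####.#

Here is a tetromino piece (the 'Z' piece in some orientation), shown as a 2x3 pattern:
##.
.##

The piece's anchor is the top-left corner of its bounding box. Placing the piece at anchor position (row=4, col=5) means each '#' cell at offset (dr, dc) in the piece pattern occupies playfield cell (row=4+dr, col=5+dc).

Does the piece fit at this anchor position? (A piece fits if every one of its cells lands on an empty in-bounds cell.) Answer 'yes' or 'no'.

Answer: no

Derivation:
Check each piece cell at anchor (4, 5):
  offset (0,0) -> (4,5): occupied ('#') -> FAIL
  offset (0,1) -> (4,6): empty -> OK
  offset (1,1) -> (5,6): occupied ('#') -> FAIL
  offset (1,2) -> (5,7): empty -> OK
All cells valid: no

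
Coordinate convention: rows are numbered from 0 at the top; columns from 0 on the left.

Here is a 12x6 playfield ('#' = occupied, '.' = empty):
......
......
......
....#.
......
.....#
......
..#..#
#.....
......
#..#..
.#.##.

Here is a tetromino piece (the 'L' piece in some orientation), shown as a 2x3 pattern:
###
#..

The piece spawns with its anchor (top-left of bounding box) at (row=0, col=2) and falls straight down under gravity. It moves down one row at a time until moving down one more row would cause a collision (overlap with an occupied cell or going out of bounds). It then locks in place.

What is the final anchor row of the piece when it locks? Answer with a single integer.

Answer: 2

Derivation:
Spawn at (row=0, col=2). Try each row:
  row 0: fits
  row 1: fits
  row 2: fits
  row 3: blocked -> lock at row 2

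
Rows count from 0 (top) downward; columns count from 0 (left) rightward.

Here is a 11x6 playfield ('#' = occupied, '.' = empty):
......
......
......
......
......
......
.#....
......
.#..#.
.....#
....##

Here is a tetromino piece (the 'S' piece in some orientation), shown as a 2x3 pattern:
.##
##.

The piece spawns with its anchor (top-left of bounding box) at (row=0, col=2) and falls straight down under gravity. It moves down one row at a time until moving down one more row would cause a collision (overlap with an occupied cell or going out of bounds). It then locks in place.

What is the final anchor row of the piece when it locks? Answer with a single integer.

Spawn at (row=0, col=2). Try each row:
  row 0: fits
  row 1: fits
  row 2: fits
  row 3: fits
  row 4: fits
  row 5: fits
  row 6: fits
  row 7: fits
  row 8: blocked -> lock at row 7

Answer: 7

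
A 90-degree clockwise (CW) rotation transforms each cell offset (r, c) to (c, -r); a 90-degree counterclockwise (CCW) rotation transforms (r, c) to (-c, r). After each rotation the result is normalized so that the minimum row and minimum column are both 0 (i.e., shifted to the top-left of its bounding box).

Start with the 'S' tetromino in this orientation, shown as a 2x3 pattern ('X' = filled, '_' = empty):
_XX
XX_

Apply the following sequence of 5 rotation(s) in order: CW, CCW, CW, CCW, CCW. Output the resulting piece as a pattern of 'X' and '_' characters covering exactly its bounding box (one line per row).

Start:
_XX
XX_
After rotation 1 (CW):
X_
XX
_X
After rotation 2 (CCW):
_XX
XX_
After rotation 3 (CW):
X_
XX
_X
After rotation 4 (CCW):
_XX
XX_
After rotation 5 (CCW):
X_
XX
_X

Answer: X_
XX
_X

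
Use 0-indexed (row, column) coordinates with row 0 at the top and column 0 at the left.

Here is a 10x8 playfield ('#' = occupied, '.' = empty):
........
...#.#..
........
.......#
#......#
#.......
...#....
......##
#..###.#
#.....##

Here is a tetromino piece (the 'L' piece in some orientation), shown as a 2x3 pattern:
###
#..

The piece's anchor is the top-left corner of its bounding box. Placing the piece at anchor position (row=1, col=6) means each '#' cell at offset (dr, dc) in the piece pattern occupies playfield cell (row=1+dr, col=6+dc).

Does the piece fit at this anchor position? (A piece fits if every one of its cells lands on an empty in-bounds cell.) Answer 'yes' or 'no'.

Check each piece cell at anchor (1, 6):
  offset (0,0) -> (1,6): empty -> OK
  offset (0,1) -> (1,7): empty -> OK
  offset (0,2) -> (1,8): out of bounds -> FAIL
  offset (1,0) -> (2,6): empty -> OK
All cells valid: no

Answer: no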